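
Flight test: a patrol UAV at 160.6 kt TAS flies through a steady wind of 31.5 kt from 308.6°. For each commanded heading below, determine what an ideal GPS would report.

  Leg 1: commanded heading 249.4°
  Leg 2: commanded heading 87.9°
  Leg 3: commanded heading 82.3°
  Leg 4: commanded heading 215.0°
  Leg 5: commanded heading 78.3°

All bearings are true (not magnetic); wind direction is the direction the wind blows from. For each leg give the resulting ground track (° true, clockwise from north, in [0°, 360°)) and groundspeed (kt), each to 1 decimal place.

Leg 1: track=238.8°, groundspeed=147.0 kt
Leg 2: track=94.3°, groundspeed=185.6 kt
Leg 3: track=89.4°, groundspeed=183.8 kt
Leg 4: track=204.1°, groundspeed=165.6 kt
Leg 5: track=85.9°, groundspeed=182.3 kt

Leg 1: heading 249.4°; drift -10.6° → track 238.8°, groundspeed 147.0 kt
Leg 2: heading 87.9°; drift +6.4° → track 94.3°, groundspeed 185.6 kt
Leg 3: heading 82.3°; drift +7.1° → track 89.4°, groundspeed 183.8 kt
Leg 4: heading 215.0°; drift -10.9° → track 204.1°, groundspeed 165.6 kt
Leg 5: heading 78.3°; drift +7.6° → track 85.9°, groundspeed 182.3 kt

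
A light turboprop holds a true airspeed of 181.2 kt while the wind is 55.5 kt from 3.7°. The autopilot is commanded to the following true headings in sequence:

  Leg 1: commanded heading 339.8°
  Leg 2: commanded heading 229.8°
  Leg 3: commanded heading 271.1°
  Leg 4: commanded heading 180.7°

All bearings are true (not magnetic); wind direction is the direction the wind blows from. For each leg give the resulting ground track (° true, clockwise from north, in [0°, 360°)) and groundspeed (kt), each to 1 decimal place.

Leg 1: track=330.0°, groundspeed=132.4 kt
Leg 2: track=219.5°, groundspeed=223.3 kt
Leg 3: track=254.3°, groundspeed=191.9 kt
Leg 4: track=181.4°, groundspeed=236.6 kt

Leg 1: heading 339.8°; drift -9.8° → track 330.0°, groundspeed 132.4 kt
Leg 2: heading 229.8°; drift -10.3° → track 219.5°, groundspeed 223.3 kt
Leg 3: heading 271.1°; drift -16.8° → track 254.3°, groundspeed 191.9 kt
Leg 4: heading 180.7°; drift +0.7° → track 181.4°, groundspeed 236.6 kt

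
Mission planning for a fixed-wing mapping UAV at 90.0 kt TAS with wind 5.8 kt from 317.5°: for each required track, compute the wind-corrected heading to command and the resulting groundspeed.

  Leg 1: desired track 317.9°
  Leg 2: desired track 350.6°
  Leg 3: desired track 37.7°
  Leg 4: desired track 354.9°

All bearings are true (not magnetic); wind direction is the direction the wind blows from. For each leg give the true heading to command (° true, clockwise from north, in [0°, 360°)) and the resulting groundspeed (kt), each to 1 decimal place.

Leg 1: heading=317.9°, groundspeed=84.2 kt
Leg 2: heading=348.6°, groundspeed=85.1 kt
Leg 3: heading=34.1°, groundspeed=88.8 kt
Leg 4: heading=352.7°, groundspeed=85.3 kt

Leg 1: desired track 317.9°; wind correction +0.0° → command heading 317.9°, groundspeed 84.2 kt
Leg 2: desired track 350.6°; wind correction -2.0° → command heading 348.6°, groundspeed 85.1 kt
Leg 3: desired track 37.7°; wind correction -3.6° → command heading 34.1°, groundspeed 88.8 kt
Leg 4: desired track 354.9°; wind correction -2.2° → command heading 352.7°, groundspeed 85.3 kt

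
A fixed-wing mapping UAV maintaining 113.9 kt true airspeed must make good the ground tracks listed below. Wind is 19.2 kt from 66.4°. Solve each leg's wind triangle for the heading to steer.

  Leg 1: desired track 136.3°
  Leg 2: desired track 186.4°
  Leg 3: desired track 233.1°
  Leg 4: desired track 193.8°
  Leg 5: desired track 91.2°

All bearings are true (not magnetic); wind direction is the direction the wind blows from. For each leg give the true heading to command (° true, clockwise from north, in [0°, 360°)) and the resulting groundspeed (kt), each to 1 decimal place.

Leg 1: desired track 136.3°; wind correction -9.1° → command heading 127.2°, groundspeed 105.9 kt
Leg 2: desired track 186.4°; wind correction -8.4° → command heading 178.0°, groundspeed 122.3 kt
Leg 3: desired track 233.1°; wind correction -2.2° → command heading 230.9°, groundspeed 132.5 kt
Leg 4: desired track 193.8°; wind correction -7.7° → command heading 186.1°, groundspeed 124.5 kt
Leg 5: desired track 91.2°; wind correction -4.1° → command heading 87.1°, groundspeed 96.2 kt

Leg 1: heading=127.2°, groundspeed=105.9 kt
Leg 2: heading=178.0°, groundspeed=122.3 kt
Leg 3: heading=230.9°, groundspeed=132.5 kt
Leg 4: heading=186.1°, groundspeed=124.5 kt
Leg 5: heading=87.1°, groundspeed=96.2 kt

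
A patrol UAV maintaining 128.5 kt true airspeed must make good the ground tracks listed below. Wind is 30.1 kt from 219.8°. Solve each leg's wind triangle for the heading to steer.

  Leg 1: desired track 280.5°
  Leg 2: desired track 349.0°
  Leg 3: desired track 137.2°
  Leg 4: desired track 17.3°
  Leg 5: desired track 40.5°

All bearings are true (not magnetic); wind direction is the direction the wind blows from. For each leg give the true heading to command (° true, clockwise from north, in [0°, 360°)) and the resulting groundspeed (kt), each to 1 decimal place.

Leg 1: heading=268.7°, groundspeed=111.1 kt
Leg 2: heading=338.5°, groundspeed=145.4 kt
Leg 3: heading=150.6°, groundspeed=121.1 kt
Leg 4: heading=12.2°, groundspeed=155.8 kt
Leg 5: heading=40.7°, groundspeed=158.6 kt

Leg 1: desired track 280.5°; wind correction -11.8° → command heading 268.7°, groundspeed 111.1 kt
Leg 2: desired track 349.0°; wind correction -10.5° → command heading 338.5°, groundspeed 145.4 kt
Leg 3: desired track 137.2°; wind correction +13.4° → command heading 150.6°, groundspeed 121.1 kt
Leg 4: desired track 17.3°; wind correction -5.1° → command heading 12.2°, groundspeed 155.8 kt
Leg 5: desired track 40.5°; wind correction +0.2° → command heading 40.7°, groundspeed 158.6 kt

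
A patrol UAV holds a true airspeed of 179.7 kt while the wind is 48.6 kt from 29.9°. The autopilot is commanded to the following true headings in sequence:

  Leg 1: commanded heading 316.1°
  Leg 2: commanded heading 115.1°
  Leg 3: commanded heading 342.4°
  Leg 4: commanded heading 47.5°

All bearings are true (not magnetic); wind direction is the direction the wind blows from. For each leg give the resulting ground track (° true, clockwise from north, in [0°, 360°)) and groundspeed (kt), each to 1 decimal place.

Leg 1: heading 316.1°; drift -15.7° → track 300.4°, groundspeed 172.6 kt
Leg 2: heading 115.1°; drift +15.4° → track 130.5°, groundspeed 182.2 kt
Leg 3: heading 342.4°; drift -13.7° → track 328.7°, groundspeed 151.2 kt
Leg 4: heading 47.5°; drift +6.3° → track 53.8°, groundspeed 134.2 kt

Leg 1: track=300.4°, groundspeed=172.6 kt
Leg 2: track=130.5°, groundspeed=182.2 kt
Leg 3: track=328.7°, groundspeed=151.2 kt
Leg 4: track=53.8°, groundspeed=134.2 kt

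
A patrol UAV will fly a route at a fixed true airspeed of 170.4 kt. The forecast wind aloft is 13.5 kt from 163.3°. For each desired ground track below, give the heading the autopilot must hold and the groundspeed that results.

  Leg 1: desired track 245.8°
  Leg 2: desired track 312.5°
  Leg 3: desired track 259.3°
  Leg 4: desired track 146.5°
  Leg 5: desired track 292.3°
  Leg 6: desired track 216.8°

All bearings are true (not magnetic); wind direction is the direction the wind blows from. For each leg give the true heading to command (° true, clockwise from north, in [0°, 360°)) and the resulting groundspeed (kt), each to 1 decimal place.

Leg 1: heading=241.3°, groundspeed=168.1 kt
Leg 2: heading=310.2°, groundspeed=181.9 kt
Leg 3: heading=254.8°, groundspeed=171.3 kt
Leg 4: heading=147.8°, groundspeed=157.4 kt
Leg 5: heading=288.8°, groundspeed=178.6 kt
Leg 6: heading=213.1°, groundspeed=162.0 kt

Leg 1: desired track 245.8°; wind correction -4.5° → command heading 241.3°, groundspeed 168.1 kt
Leg 2: desired track 312.5°; wind correction -2.3° → command heading 310.2°, groundspeed 181.9 kt
Leg 3: desired track 259.3°; wind correction -4.5° → command heading 254.8°, groundspeed 171.3 kt
Leg 4: desired track 146.5°; wind correction +1.3° → command heading 147.8°, groundspeed 157.4 kt
Leg 5: desired track 292.3°; wind correction -3.5° → command heading 288.8°, groundspeed 178.6 kt
Leg 6: desired track 216.8°; wind correction -3.7° → command heading 213.1°, groundspeed 162.0 kt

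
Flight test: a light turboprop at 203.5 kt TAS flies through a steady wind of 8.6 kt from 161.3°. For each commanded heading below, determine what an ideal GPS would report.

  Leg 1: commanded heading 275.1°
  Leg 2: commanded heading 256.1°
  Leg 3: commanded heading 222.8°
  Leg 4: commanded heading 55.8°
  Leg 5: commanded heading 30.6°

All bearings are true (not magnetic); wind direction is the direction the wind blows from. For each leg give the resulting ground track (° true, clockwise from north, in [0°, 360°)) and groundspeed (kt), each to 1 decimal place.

Leg 1: heading 275.1°; drift +2.2° → track 277.3°, groundspeed 207.1 kt
Leg 2: heading 256.1°; drift +2.4° → track 258.5°, groundspeed 204.4 kt
Leg 3: heading 222.8°; drift +2.2° → track 225.0°, groundspeed 199.5 kt
Leg 4: heading 55.8°; drift -2.3° → track 53.5°, groundspeed 206.0 kt
Leg 5: heading 30.6°; drift -1.8° → track 28.8°, groundspeed 209.2 kt

Leg 1: track=277.3°, groundspeed=207.1 kt
Leg 2: track=258.5°, groundspeed=204.4 kt
Leg 3: track=225.0°, groundspeed=199.5 kt
Leg 4: track=53.5°, groundspeed=206.0 kt
Leg 5: track=28.8°, groundspeed=209.2 kt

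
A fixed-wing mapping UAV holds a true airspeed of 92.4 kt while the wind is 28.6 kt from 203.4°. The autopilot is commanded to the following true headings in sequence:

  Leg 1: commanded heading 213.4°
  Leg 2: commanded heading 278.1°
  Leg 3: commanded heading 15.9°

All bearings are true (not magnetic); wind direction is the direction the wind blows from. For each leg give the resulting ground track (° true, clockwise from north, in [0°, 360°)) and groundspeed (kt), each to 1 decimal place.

Leg 1: heading 213.4°; drift +4.4° → track 217.8°, groundspeed 64.4 kt
Leg 2: heading 278.1°; drift +18.0° → track 296.1°, groundspeed 89.2 kt
Leg 3: heading 15.9°; drift +1.8° → track 17.7°, groundspeed 120.8 kt

Leg 1: track=217.8°, groundspeed=64.4 kt
Leg 2: track=296.1°, groundspeed=89.2 kt
Leg 3: track=17.7°, groundspeed=120.8 kt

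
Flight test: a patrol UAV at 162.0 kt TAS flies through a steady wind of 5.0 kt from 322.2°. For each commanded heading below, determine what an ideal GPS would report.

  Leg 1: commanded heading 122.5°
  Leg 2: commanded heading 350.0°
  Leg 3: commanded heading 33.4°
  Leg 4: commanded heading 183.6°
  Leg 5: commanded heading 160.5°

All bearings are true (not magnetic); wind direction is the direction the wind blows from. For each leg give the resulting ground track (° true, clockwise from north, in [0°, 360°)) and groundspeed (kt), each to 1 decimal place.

Leg 1: track=123.1°, groundspeed=166.7 kt
Leg 2: track=350.8°, groundspeed=157.6 kt
Leg 3: track=35.1°, groundspeed=160.5 kt
Leg 4: track=182.5°, groundspeed=165.8 kt
Leg 5: track=160.0°, groundspeed=166.8 kt

Leg 1: heading 122.5°; drift +0.6° → track 123.1°, groundspeed 166.7 kt
Leg 2: heading 350.0°; drift +0.8° → track 350.8°, groundspeed 157.6 kt
Leg 3: heading 33.4°; drift +1.7° → track 35.1°, groundspeed 160.5 kt
Leg 4: heading 183.6°; drift -1.1° → track 182.5°, groundspeed 165.8 kt
Leg 5: heading 160.5°; drift -0.5° → track 160.0°, groundspeed 166.8 kt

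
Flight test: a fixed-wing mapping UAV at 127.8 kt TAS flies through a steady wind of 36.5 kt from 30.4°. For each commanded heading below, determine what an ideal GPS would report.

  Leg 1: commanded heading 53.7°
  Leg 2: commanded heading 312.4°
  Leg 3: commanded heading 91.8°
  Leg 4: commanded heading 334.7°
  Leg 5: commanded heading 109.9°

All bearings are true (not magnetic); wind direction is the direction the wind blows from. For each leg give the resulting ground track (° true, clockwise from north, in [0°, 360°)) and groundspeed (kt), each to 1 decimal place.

Leg 1: track=62.4°, groundspeed=95.4 kt
Leg 2: track=295.9°, groundspeed=125.4 kt
Leg 3: track=108.0°, groundspeed=114.9 kt
Leg 4: track=319.0°, groundspeed=111.4 kt
Leg 5: track=126.4°, groundspeed=126.4 kt

Leg 1: heading 53.7°; drift +8.7° → track 62.4°, groundspeed 95.4 kt
Leg 2: heading 312.4°; drift -16.5° → track 295.9°, groundspeed 125.4 kt
Leg 3: heading 91.8°; drift +16.2° → track 108.0°, groundspeed 114.9 kt
Leg 4: heading 334.7°; drift -15.7° → track 319.0°, groundspeed 111.4 kt
Leg 5: heading 109.9°; drift +16.5° → track 126.4°, groundspeed 126.4 kt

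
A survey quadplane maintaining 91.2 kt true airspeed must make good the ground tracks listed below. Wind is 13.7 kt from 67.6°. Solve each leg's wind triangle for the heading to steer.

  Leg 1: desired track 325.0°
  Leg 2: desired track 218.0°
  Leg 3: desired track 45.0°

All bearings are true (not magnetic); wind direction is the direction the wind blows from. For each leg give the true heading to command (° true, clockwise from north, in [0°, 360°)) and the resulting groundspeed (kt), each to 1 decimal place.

Leg 1: desired track 325.0°; wind correction +8.4° → command heading 333.4°, groundspeed 93.2 kt
Leg 2: desired track 218.0°; wind correction -4.3° → command heading 213.7°, groundspeed 102.9 kt
Leg 3: desired track 45.0°; wind correction +3.3° → command heading 48.3°, groundspeed 78.4 kt

Leg 1: heading=333.4°, groundspeed=93.2 kt
Leg 2: heading=213.7°, groundspeed=102.9 kt
Leg 3: heading=48.3°, groundspeed=78.4 kt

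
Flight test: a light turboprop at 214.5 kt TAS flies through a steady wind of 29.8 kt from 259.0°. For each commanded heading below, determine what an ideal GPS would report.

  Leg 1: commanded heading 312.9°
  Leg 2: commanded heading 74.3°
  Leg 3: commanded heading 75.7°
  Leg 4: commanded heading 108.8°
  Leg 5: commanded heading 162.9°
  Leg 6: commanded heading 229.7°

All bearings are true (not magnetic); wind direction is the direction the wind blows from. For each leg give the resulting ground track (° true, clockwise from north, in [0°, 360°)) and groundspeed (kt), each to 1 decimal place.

Leg 1: track=319.9°, groundspeed=198.4 kt
Leg 2: track=74.9°, groundspeed=244.2 kt
Leg 3: track=76.1°, groundspeed=244.3 kt
Leg 4: track=105.3°, groundspeed=240.8 kt
Leg 5: track=155.1°, groundspeed=219.7 kt
Leg 6: track=225.3°, groundspeed=189.1 kt

Leg 1: heading 312.9°; drift +7.0° → track 319.9°, groundspeed 198.4 kt
Leg 2: heading 74.3°; drift +0.6° → track 74.9°, groundspeed 244.2 kt
Leg 3: heading 75.7°; drift +0.4° → track 76.1°, groundspeed 244.3 kt
Leg 4: heading 108.8°; drift -3.5° → track 105.3°, groundspeed 240.8 kt
Leg 5: heading 162.9°; drift -7.8° → track 155.1°, groundspeed 219.7 kt
Leg 6: heading 229.7°; drift -4.4° → track 225.3°, groundspeed 189.1 kt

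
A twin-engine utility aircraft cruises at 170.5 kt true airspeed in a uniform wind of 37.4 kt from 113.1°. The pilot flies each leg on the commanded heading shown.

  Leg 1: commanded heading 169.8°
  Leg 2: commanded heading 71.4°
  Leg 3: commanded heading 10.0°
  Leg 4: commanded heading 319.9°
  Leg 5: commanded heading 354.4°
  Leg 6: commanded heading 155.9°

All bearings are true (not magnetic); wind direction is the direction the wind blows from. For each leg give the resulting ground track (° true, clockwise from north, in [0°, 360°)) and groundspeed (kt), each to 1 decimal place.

Leg 1: heading 169.8°; drift +11.8° → track 181.6°, groundspeed 153.2 kt
Leg 2: heading 71.4°; drift -9.9° → track 61.5°, groundspeed 144.7 kt
Leg 3: heading 10.0°; drift -11.5° → track 358.5°, groundspeed 182.6 kt
Leg 4: heading 319.9°; drift -4.7° → track 315.2°, groundspeed 204.6 kt
Leg 5: heading 354.4°; drift -9.9° → track 344.5°, groundspeed 191.3 kt
Leg 6: heading 155.9°; drift +10.1° → track 166.0°, groundspeed 145.3 kt

Leg 1: track=181.6°, groundspeed=153.2 kt
Leg 2: track=61.5°, groundspeed=144.7 kt
Leg 3: track=358.5°, groundspeed=182.6 kt
Leg 4: track=315.2°, groundspeed=204.6 kt
Leg 5: track=344.5°, groundspeed=191.3 kt
Leg 6: track=166.0°, groundspeed=145.3 kt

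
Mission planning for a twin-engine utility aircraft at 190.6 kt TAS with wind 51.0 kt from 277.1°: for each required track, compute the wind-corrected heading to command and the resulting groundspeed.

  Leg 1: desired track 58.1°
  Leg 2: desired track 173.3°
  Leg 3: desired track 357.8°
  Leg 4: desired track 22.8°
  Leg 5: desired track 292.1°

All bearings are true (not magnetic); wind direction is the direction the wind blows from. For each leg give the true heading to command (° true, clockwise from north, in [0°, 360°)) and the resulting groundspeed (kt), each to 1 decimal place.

Leg 1: desired track 58.1°; wind correction -9.7° → command heading 48.4°, groundspeed 227.5 kt
Leg 2: desired track 173.3°; wind correction +15.1° → command heading 188.4°, groundspeed 196.2 kt
Leg 3: desired track 357.8°; wind correction -15.3° → command heading 342.5°, groundspeed 175.6 kt
Leg 4: desired track 22.8°; wind correction -14.9° → command heading 7.9°, groundspeed 198.0 kt
Leg 5: desired track 292.1°; wind correction -4.0° → command heading 288.1°, groundspeed 140.9 kt

Leg 1: heading=48.4°, groundspeed=227.5 kt
Leg 2: heading=188.4°, groundspeed=196.2 kt
Leg 3: heading=342.5°, groundspeed=175.6 kt
Leg 4: heading=7.9°, groundspeed=198.0 kt
Leg 5: heading=288.1°, groundspeed=140.9 kt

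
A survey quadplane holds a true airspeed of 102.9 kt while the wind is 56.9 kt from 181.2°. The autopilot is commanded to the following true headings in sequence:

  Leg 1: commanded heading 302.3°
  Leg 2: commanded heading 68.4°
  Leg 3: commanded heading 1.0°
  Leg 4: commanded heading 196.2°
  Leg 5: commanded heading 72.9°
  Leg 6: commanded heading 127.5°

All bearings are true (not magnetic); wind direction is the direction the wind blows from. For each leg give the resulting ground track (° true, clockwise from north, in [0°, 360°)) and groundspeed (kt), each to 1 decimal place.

Leg 1: track=322.5°, groundspeed=141.0 kt
Leg 2: track=45.6°, groundspeed=135.5 kt
Leg 3: track=1.1°, groundspeed=159.8 kt
Leg 4: track=213.3°, groundspeed=50.1 kt
Leg 5: track=48.8°, groundspeed=132.3 kt
Leg 6: track=94.0°, groundspeed=83.0 kt

Leg 1: heading 302.3°; drift +20.2° → track 322.5°, groundspeed 141.0 kt
Leg 2: heading 68.4°; drift -22.8° → track 45.6°, groundspeed 135.5 kt
Leg 3: heading 1.0°; drift +0.1° → track 1.1°, groundspeed 159.8 kt
Leg 4: heading 196.2°; drift +17.1° → track 213.3°, groundspeed 50.1 kt
Leg 5: heading 72.9°; drift -24.1° → track 48.8°, groundspeed 132.3 kt
Leg 6: heading 127.5°; drift -33.5° → track 94.0°, groundspeed 83.0 kt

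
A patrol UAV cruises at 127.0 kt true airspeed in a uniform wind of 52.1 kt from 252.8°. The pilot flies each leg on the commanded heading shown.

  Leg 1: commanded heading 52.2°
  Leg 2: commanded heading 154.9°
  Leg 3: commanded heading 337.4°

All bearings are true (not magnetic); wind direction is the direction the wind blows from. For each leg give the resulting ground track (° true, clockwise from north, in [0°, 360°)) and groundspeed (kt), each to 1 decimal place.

Leg 1: heading 52.2°; drift +6.0° → track 58.2°, groundspeed 176.7 kt
Leg 2: heading 154.9°; drift -21.0° → track 133.9°, groundspeed 143.7 kt
Leg 3: heading 337.4°; drift +23.0° → track 0.4°, groundspeed 132.7 kt

Leg 1: track=58.2°, groundspeed=176.7 kt
Leg 2: track=133.9°, groundspeed=143.7 kt
Leg 3: track=0.4°, groundspeed=132.7 kt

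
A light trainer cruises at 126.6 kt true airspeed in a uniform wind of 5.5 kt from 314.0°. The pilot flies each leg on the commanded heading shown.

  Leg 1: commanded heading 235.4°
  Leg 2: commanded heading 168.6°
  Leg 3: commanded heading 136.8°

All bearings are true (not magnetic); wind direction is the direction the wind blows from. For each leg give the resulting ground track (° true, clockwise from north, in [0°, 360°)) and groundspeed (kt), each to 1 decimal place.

Leg 1: track=232.9°, groundspeed=125.6 kt
Leg 2: track=167.2°, groundspeed=131.2 kt
Leg 3: track=136.7°, groundspeed=132.1 kt

Leg 1: heading 235.4°; drift -2.5° → track 232.9°, groundspeed 125.6 kt
Leg 2: heading 168.6°; drift -1.4° → track 167.2°, groundspeed 131.2 kt
Leg 3: heading 136.8°; drift -0.1° → track 136.7°, groundspeed 132.1 kt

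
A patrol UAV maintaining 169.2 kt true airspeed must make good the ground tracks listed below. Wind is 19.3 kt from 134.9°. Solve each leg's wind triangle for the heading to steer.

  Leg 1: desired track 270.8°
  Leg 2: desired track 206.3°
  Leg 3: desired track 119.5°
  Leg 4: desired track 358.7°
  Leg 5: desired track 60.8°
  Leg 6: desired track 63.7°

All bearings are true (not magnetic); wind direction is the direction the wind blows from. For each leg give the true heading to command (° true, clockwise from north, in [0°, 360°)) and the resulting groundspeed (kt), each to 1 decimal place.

Leg 1: heading=266.2°, groundspeed=182.5 kt
Leg 2: heading=200.1°, groundspeed=162.1 kt
Leg 3: heading=121.2°, groundspeed=150.5 kt
Leg 4: heading=3.2°, groundspeed=182.6 kt
Leg 5: heading=67.1°, groundspeed=162.9 kt
Leg 6: heading=69.9°, groundspeed=162.0 kt

Leg 1: desired track 270.8°; wind correction -4.6° → command heading 266.2°, groundspeed 182.5 kt
Leg 2: desired track 206.3°; wind correction -6.2° → command heading 200.1°, groundspeed 162.1 kt
Leg 3: desired track 119.5°; wind correction +1.7° → command heading 121.2°, groundspeed 150.5 kt
Leg 4: desired track 358.7°; wind correction +4.5° → command heading 3.2°, groundspeed 182.6 kt
Leg 5: desired track 60.8°; wind correction +6.3° → command heading 67.1°, groundspeed 162.9 kt
Leg 6: desired track 63.7°; wind correction +6.2° → command heading 69.9°, groundspeed 162.0 kt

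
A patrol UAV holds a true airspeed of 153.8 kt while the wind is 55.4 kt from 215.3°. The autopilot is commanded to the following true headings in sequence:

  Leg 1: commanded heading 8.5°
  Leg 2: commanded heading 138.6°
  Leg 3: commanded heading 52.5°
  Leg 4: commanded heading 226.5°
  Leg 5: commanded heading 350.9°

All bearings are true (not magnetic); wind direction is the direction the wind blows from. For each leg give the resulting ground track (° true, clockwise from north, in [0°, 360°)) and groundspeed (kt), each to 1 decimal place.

Leg 1: heading 8.5°; drift +7.0° → track 15.5°, groundspeed 204.8 kt
Leg 2: heading 138.6°; drift -20.9° → track 117.7°, groundspeed 151.0 kt
Leg 3: heading 52.5°; drift -4.5° → track 48.0°, groundspeed 207.4 kt
Leg 4: heading 226.5°; drift +6.2° → track 232.7°, groundspeed 100.0 kt
Leg 5: heading 350.9°; drift +11.3° → track 2.2°, groundspeed 197.2 kt

Leg 1: track=15.5°, groundspeed=204.8 kt
Leg 2: track=117.7°, groundspeed=151.0 kt
Leg 3: track=48.0°, groundspeed=207.4 kt
Leg 4: track=232.7°, groundspeed=100.0 kt
Leg 5: track=2.2°, groundspeed=197.2 kt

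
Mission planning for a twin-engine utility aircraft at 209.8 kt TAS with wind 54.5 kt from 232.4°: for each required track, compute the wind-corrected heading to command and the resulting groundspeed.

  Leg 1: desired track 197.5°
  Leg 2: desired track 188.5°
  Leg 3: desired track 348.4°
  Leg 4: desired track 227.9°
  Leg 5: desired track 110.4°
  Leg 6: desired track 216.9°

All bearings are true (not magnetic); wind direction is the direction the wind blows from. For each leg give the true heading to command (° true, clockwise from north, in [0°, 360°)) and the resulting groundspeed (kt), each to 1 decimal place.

Leg 1: heading=206.0°, groundspeed=162.8 kt
Leg 2: heading=198.9°, groundspeed=167.1 kt
Leg 3: heading=334.9°, groundspeed=227.9 kt
Leg 4: heading=229.1°, groundspeed=155.4 kt
Leg 5: heading=123.1°, groundspeed=233.5 kt
Leg 6: heading=220.9°, groundspeed=156.8 kt

Leg 1: desired track 197.5°; wind correction +8.5° → command heading 206.0°, groundspeed 162.8 kt
Leg 2: desired track 188.5°; wind correction +10.4° → command heading 198.9°, groundspeed 167.1 kt
Leg 3: desired track 348.4°; wind correction -13.5° → command heading 334.9°, groundspeed 227.9 kt
Leg 4: desired track 227.9°; wind correction +1.2° → command heading 229.1°, groundspeed 155.4 kt
Leg 5: desired track 110.4°; wind correction +12.7° → command heading 123.1°, groundspeed 233.5 kt
Leg 6: desired track 216.9°; wind correction +4.0° → command heading 220.9°, groundspeed 156.8 kt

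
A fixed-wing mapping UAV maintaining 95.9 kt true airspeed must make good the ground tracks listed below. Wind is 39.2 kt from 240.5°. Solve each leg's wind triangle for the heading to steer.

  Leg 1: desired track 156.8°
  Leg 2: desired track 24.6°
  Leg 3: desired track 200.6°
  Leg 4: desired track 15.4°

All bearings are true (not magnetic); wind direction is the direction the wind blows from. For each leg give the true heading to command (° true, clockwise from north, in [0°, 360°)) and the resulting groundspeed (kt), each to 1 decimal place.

Leg 1: heading=180.8°, groundspeed=83.3 kt
Leg 2: heading=10.7°, groundspeed=124.9 kt
Leg 3: heading=215.8°, groundspeed=62.5 kt
Leg 4: heading=358.6°, groundspeed=119.5 kt

Leg 1: desired track 156.8°; wind correction +24.0° → command heading 180.8°, groundspeed 83.3 kt
Leg 2: desired track 24.6°; wind correction -13.9° → command heading 10.7°, groundspeed 124.9 kt
Leg 3: desired track 200.6°; wind correction +15.2° → command heading 215.8°, groundspeed 62.5 kt
Leg 4: desired track 15.4°; wind correction -16.8° → command heading 358.6°, groundspeed 119.5 kt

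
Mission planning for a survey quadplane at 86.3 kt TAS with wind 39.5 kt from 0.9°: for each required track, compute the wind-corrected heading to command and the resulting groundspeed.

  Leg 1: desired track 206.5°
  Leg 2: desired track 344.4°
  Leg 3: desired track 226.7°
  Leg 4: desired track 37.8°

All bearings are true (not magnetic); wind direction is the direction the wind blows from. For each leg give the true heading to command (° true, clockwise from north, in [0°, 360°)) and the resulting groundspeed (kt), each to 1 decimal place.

Leg 1: desired track 206.5°; wind correction +11.4° → command heading 217.9°, groundspeed 120.2 kt
Leg 2: desired track 344.4°; wind correction +7.5° → command heading 351.9°, groundspeed 47.7 kt
Leg 3: desired track 226.7°; wind correction +19.2° → command heading 245.9°, groundspeed 109.1 kt
Leg 4: desired track 37.8°; wind correction -16.0° → command heading 21.8°, groundspeed 51.4 kt

Leg 1: heading=217.9°, groundspeed=120.2 kt
Leg 2: heading=351.9°, groundspeed=47.7 kt
Leg 3: heading=245.9°, groundspeed=109.1 kt
Leg 4: heading=21.8°, groundspeed=51.4 kt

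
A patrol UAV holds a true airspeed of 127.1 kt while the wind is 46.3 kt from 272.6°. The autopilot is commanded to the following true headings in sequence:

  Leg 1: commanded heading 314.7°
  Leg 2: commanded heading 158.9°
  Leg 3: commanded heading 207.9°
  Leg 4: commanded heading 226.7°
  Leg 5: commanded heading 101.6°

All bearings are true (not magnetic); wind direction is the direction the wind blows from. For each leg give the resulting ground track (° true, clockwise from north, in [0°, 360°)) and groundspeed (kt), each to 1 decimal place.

Leg 1: track=333.2°, groundspeed=97.8 kt
Leg 2: track=142.7°, groundspeed=151.8 kt
Leg 3: track=186.6°, groundspeed=115.2 kt
Leg 4: track=207.4°, groundspeed=100.5 kt
Leg 5: track=99.2°, groundspeed=173.0 kt

Leg 1: heading 314.7°; drift +18.5° → track 333.2°, groundspeed 97.8 kt
Leg 2: heading 158.9°; drift -16.2° → track 142.7°, groundspeed 151.8 kt
Leg 3: heading 207.9°; drift -21.3° → track 186.6°, groundspeed 115.2 kt
Leg 4: heading 226.7°; drift -19.3° → track 207.4°, groundspeed 100.5 kt
Leg 5: heading 101.6°; drift -2.4° → track 99.2°, groundspeed 173.0 kt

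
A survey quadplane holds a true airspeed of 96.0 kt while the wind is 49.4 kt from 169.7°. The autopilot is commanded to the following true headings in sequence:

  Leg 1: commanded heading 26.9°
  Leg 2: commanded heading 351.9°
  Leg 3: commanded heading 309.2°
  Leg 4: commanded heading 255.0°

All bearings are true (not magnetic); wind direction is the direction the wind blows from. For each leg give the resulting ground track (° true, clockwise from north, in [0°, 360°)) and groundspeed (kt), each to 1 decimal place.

Leg 1: track=14.5°, groundspeed=138.6 kt
Leg 2: track=351.2°, groundspeed=145.4 kt
Leg 3: track=322.7°, groundspeed=137.4 kt
Leg 4: track=283.2°, groundspeed=104.3 kt

Leg 1: heading 26.9°; drift -12.4° → track 14.5°, groundspeed 138.6 kt
Leg 2: heading 351.9°; drift -0.7° → track 351.2°, groundspeed 145.4 kt
Leg 3: heading 309.2°; drift +13.5° → track 322.7°, groundspeed 137.4 kt
Leg 4: heading 255.0°; drift +28.2° → track 283.2°, groundspeed 104.3 kt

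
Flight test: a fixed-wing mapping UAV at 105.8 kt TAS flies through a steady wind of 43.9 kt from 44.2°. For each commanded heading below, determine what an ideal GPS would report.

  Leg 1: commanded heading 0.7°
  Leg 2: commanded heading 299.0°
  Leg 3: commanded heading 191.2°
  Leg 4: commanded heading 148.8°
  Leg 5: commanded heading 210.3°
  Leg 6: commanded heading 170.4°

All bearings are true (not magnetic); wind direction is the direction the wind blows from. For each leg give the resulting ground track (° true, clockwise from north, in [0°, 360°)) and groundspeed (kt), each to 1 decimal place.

Leg 1: track=338.5°, groundspeed=79.9 kt
Leg 2: track=279.1°, groundspeed=124.7 kt
Leg 3: track=200.7°, groundspeed=144.6 kt
Leg 4: track=168.8°, groundspeed=124.3 kt
Leg 5: track=214.4°, groundspeed=148.8 kt
Leg 6: track=185.5°, groundspeed=136.4 kt

Leg 1: heading 0.7°; drift -22.2° → track 338.5°, groundspeed 79.9 kt
Leg 2: heading 299.0°; drift -19.9° → track 279.1°, groundspeed 124.7 kt
Leg 3: heading 191.2°; drift +9.5° → track 200.7°, groundspeed 144.6 kt
Leg 4: heading 148.8°; drift +20.0° → track 168.8°, groundspeed 124.3 kt
Leg 5: heading 210.3°; drift +4.1° → track 214.4°, groundspeed 148.8 kt
Leg 6: heading 170.4°; drift +15.1° → track 185.5°, groundspeed 136.4 kt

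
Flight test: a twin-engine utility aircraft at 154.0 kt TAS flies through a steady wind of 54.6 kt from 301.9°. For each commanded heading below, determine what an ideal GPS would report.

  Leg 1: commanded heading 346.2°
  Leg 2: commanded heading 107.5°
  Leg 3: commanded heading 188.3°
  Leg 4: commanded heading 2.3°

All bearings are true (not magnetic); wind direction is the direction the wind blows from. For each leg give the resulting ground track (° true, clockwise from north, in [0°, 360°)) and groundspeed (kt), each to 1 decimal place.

Leg 1: track=4.6°, groundspeed=121.1 kt
Leg 2: track=111.3°, groundspeed=207.3 kt
Leg 3: track=172.4°, groundspeed=182.8 kt
Leg 4: track=22.8°, groundspeed=135.6 kt

Leg 1: heading 346.2°; drift +18.4° → track 4.6°, groundspeed 121.1 kt
Leg 2: heading 107.5°; drift +3.8° → track 111.3°, groundspeed 207.3 kt
Leg 3: heading 188.3°; drift -15.9° → track 172.4°, groundspeed 182.8 kt
Leg 4: heading 2.3°; drift +20.5° → track 22.8°, groundspeed 135.6 kt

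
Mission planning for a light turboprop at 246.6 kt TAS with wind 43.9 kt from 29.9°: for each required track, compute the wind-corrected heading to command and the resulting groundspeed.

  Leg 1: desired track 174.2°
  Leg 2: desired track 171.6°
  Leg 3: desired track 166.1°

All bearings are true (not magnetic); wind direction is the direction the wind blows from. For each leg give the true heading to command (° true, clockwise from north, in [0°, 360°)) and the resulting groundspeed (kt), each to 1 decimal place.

Leg 1: heading=168.2°, groundspeed=280.9 kt
Leg 2: heading=165.3°, groundspeed=279.5 kt
Leg 3: heading=159.0°, groundspeed=276.4 kt

Leg 1: desired track 174.2°; wind correction -6.0° → command heading 168.2°, groundspeed 280.9 kt
Leg 2: desired track 171.6°; wind correction -6.3° → command heading 165.3°, groundspeed 279.5 kt
Leg 3: desired track 166.1°; wind correction -7.1° → command heading 159.0°, groundspeed 276.4 kt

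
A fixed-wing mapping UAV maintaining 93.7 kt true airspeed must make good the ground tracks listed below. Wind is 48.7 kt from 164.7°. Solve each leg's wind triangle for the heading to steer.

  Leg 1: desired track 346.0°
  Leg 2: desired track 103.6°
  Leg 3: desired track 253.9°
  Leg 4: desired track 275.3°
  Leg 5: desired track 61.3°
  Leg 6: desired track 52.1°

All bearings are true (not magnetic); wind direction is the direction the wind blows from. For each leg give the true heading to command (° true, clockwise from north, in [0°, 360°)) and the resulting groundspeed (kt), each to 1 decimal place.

Leg 1: heading=346.7°, groundspeed=142.4 kt
Leg 2: heading=130.7°, groundspeed=59.9 kt
Leg 3: heading=222.6°, groundspeed=79.4 kt
Leg 4: heading=246.2°, groundspeed=99.0 kt
Leg 5: heading=91.7°, groundspeed=92.1 kt
Leg 6: heading=80.8°, groundspeed=100.9 kt

Leg 1: desired track 346.0°; wind correction +0.7° → command heading 346.7°, groundspeed 142.4 kt
Leg 2: desired track 103.6°; wind correction +27.1° → command heading 130.7°, groundspeed 59.9 kt
Leg 3: desired track 253.9°; wind correction -31.3° → command heading 222.6°, groundspeed 79.4 kt
Leg 4: desired track 275.3°; wind correction -29.1° → command heading 246.2°, groundspeed 99.0 kt
Leg 5: desired track 61.3°; wind correction +30.4° → command heading 91.7°, groundspeed 92.1 kt
Leg 6: desired track 52.1°; wind correction +28.7° → command heading 80.8°, groundspeed 100.9 kt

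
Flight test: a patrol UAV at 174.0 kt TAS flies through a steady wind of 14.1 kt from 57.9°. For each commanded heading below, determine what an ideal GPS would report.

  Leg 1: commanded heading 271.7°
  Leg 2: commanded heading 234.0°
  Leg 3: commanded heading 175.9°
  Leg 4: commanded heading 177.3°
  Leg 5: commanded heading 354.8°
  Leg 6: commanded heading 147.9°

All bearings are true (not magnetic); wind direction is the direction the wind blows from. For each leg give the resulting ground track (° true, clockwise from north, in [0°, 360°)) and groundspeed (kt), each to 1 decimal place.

Leg 1: heading 271.7°; drift -2.4° → track 269.3°, groundspeed 185.9 kt
Leg 2: heading 234.0°; drift +0.3° → track 234.3°, groundspeed 188.1 kt
Leg 3: heading 175.9°; drift +3.9° → track 179.8°, groundspeed 181.0 kt
Leg 4: heading 177.3°; drift +3.9° → track 181.2°, groundspeed 181.3 kt
Leg 5: heading 354.8°; drift -4.3° → track 350.5°, groundspeed 168.1 kt
Leg 6: heading 147.9°; drift +4.6° → track 152.5°, groundspeed 174.6 kt

Leg 1: track=269.3°, groundspeed=185.9 kt
Leg 2: track=234.3°, groundspeed=188.1 kt
Leg 3: track=179.8°, groundspeed=181.0 kt
Leg 4: track=181.2°, groundspeed=181.3 kt
Leg 5: track=350.5°, groundspeed=168.1 kt
Leg 6: track=152.5°, groundspeed=174.6 kt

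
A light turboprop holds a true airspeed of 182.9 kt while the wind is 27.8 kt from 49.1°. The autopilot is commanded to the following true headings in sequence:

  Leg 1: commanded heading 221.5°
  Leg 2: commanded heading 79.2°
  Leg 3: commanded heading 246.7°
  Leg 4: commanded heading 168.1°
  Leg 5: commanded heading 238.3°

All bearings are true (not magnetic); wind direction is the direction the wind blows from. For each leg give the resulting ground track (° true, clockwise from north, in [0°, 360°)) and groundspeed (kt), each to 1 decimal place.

Leg 1: track=222.5°, groundspeed=210.5 kt
Leg 2: track=84.2°, groundspeed=159.5 kt
Leg 3: track=244.4°, groundspeed=209.6 kt
Leg 4: track=175.2°, groundspeed=197.9 kt
Leg 5: track=237.1°, groundspeed=210.4 kt

Leg 1: heading 221.5°; drift +1.0° → track 222.5°, groundspeed 210.5 kt
Leg 2: heading 79.2°; drift +5.0° → track 84.2°, groundspeed 159.5 kt
Leg 3: heading 246.7°; drift -2.3° → track 244.4°, groundspeed 209.6 kt
Leg 4: heading 168.1°; drift +7.1° → track 175.2°, groundspeed 197.9 kt
Leg 5: heading 238.3°; drift -1.2° → track 237.1°, groundspeed 210.4 kt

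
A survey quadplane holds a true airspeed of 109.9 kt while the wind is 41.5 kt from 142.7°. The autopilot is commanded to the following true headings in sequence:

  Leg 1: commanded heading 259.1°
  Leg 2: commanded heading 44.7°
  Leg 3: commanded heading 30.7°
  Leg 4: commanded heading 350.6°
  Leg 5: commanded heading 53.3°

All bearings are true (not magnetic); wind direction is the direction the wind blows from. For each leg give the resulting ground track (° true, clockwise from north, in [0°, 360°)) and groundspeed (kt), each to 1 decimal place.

Leg 1: heading 259.1°; drift +16.2° → track 275.3°, groundspeed 133.6 kt
Leg 2: heading 44.7°; drift -19.6° → track 25.1°, groundspeed 122.8 kt
Leg 3: heading 30.7°; drift -17.1° → track 13.6°, groundspeed 131.2 kt
Leg 4: heading 350.6°; drift -7.5° → track 343.1°, groundspeed 147.9 kt
Leg 5: heading 53.3°; drift -20.8° → track 32.5°, groundspeed 117.1 kt

Leg 1: track=275.3°, groundspeed=133.6 kt
Leg 2: track=25.1°, groundspeed=122.8 kt
Leg 3: track=13.6°, groundspeed=131.2 kt
Leg 4: track=343.1°, groundspeed=147.9 kt
Leg 5: track=32.5°, groundspeed=117.1 kt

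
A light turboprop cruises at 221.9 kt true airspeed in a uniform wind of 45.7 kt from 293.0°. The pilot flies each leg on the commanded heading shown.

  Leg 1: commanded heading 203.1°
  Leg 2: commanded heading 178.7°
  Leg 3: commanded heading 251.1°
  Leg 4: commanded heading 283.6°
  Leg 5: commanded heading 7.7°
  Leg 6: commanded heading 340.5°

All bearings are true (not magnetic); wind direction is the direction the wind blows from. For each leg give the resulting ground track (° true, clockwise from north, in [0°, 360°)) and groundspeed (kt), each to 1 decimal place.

Leg 1: heading 203.1°; drift -11.6° → track 191.5°, groundspeed 226.5 kt
Leg 2: heading 178.7°; drift -9.8° → track 168.9°, groundspeed 244.3 kt
Leg 3: heading 251.1°; drift -9.2° → track 241.9°, groundspeed 190.3 kt
Leg 4: heading 283.6°; drift -2.4° → track 281.2°, groundspeed 177.0 kt
Leg 5: heading 7.7°; drift +11.9° → track 19.6°, groundspeed 214.4 kt
Leg 6: heading 340.5°; drift +10.0° → track 350.5°, groundspeed 194.0 kt

Leg 1: track=191.5°, groundspeed=226.5 kt
Leg 2: track=168.9°, groundspeed=244.3 kt
Leg 3: track=241.9°, groundspeed=190.3 kt
Leg 4: track=281.2°, groundspeed=177.0 kt
Leg 5: track=19.6°, groundspeed=214.4 kt
Leg 6: track=350.5°, groundspeed=194.0 kt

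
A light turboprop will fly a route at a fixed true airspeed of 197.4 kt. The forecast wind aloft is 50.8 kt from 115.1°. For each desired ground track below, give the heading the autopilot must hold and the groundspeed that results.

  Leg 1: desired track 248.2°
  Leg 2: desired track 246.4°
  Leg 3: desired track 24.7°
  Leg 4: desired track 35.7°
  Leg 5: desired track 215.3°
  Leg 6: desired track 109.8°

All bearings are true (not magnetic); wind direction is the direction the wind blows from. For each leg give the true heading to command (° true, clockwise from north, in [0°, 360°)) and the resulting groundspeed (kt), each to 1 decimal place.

Leg 1: desired track 248.2°; wind correction -10.8° → command heading 237.4°, groundspeed 228.6 kt
Leg 2: desired track 246.4°; wind correction -11.1° → command heading 235.3°, groundspeed 227.2 kt
Leg 3: desired track 24.7°; wind correction +14.9° → command heading 39.6°, groundspeed 191.1 kt
Leg 4: desired track 35.7°; wind correction +14.7° → command heading 50.4°, groundspeed 181.6 kt
Leg 5: desired track 215.3°; wind correction -14.7° → command heading 200.6°, groundspeed 200.0 kt
Leg 6: desired track 109.8°; wind correction +1.4° → command heading 111.2°, groundspeed 146.8 kt

Leg 1: heading=237.4°, groundspeed=228.6 kt
Leg 2: heading=235.3°, groundspeed=227.2 kt
Leg 3: heading=39.6°, groundspeed=191.1 kt
Leg 4: heading=50.4°, groundspeed=181.6 kt
Leg 5: heading=200.6°, groundspeed=200.0 kt
Leg 6: heading=111.2°, groundspeed=146.8 kt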